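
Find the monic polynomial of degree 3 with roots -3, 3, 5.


A monic polynomial with roots -3, 3, 5 is:
p(x) = (x + 3)(x - 3)(x - 5)
After multiplying by (x + 3): x + 3
After multiplying by (x - 3): x^2 - 9
After multiplying by (x - 5): x^3 - 5x^2 - 9x + 45

x^3 - 5x^2 - 9x + 45


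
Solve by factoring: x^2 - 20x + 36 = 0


We need two numbers that multiply to 36 and add to -20.
Those numbers are -2 and -18 (since (-2) * (-18) = 36 and (-2) + (-18) = -20).
So x^2 - 20x + 36 = (x - 2)(x - 18) = 0
Setting each factor to zero: x = 2 or x = 18

x = 2, x = 18


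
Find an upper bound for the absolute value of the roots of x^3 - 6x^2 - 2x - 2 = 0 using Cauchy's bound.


Cauchy's bound: all roots r satisfy |r| <= 1 + max(|a_i/a_n|) for i = 0,...,n-1
where a_n is the leading coefficient.

Coefficients: [1, -6, -2, -2]
Leading coefficient a_n = 1
Ratios |a_i/a_n|: 6, 2, 2
Maximum ratio: 6
Cauchy's bound: |r| <= 1 + 6 = 7

Upper bound = 7


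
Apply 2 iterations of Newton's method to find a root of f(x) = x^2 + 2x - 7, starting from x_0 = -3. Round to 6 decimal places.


Newton's method: x_(n+1) = x_n - f(x_n)/f'(x_n)
f(x) = x^2 + 2x - 7
f'(x) = 2x + 2

Iteration 1:
  f(-3.000000) = -4.000000
  f'(-3.000000) = -4.000000
  x_1 = -3.000000 - (-4.000000)/(-4.000000) = -4.000000

Iteration 2:
  f(-4.000000) = 1.000000
  f'(-4.000000) = -6.000000
  x_2 = -4.000000 - (1.000000)/(-6.000000) = -3.833333

x_2 = -3.833333


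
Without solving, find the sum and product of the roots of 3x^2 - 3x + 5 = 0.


By Vieta's formulas for ax^2 + bx + c = 0:
  Sum of roots = -b/a
  Product of roots = c/a

Here a = 3, b = -3, c = 5
Sum = -(-3)/3 = 1
Product = 5/3 = 5/3

Sum = 1, Product = 5/3


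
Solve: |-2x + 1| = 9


An absolute value equation |expr| = 9 gives two cases:
Case 1: -2x + 1 = 9
  -2x = 8, so x = -4
Case 2: -2x + 1 = -9
  -2x = -10, so x = 5

x = -4, x = 5


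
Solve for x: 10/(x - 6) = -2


Multiply both sides by (x - 6): 10 = -2(x - 6)
Distribute: 10 = -2x + 12
-2x = 10 - 12 = -2
x = 1

x = 1


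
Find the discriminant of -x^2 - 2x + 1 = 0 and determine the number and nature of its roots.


For ax^2 + bx + c = 0, discriminant D = b^2 - 4ac
Here a = -1, b = -2, c = 1
D = (-2)^2 - 4(-1)(1) = 4 + 4 = 8

D = 8 > 0 but not a perfect square
The equation has 2 distinct real irrational roots.

Discriminant = 8, 2 distinct real irrational roots


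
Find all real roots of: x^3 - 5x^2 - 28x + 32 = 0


Let p(x) = x^3 - 5x^2 - 28x + 32. By the rational root theorem (leading coefficient 1), any rational root is an integer divisor of 32: try ±1, ±2, ... in turn.
Test x = 1: value = 0 ✓, so (x - 1) is a factor.
Synthetic division by (x - 1): bring down 1; 1(1) - 5 = -4; (-4)(1) - 28 = -32; (-32)(1) + 32 = 0 → quotient x^2 - 4x - 32, remainder 0.
Solve the quadratic x^2 - 4x - 32 = 0: discriminant = (-4)^2 - 4(1)(-32) = 16 + 128 = 144.
sqrt(144) = 12, so x = (4 ± 12)/2: x = 8 or x = -4.

x = -4, x = 1, x = 8


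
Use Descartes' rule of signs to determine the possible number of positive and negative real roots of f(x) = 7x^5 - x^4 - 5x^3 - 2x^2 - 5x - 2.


Descartes' rule of signs:

For positive roots, count sign changes in f(x) = 7x^5 - x^4 - 5x^3 - 2x^2 - 5x - 2:
Signs of coefficients: +, -, -, -, -, -
Number of sign changes: 1
Possible positive real roots: 1

For negative roots, examine f(-x) = -7x^5 - x^4 + 5x^3 - 2x^2 + 5x - 2:
Signs of coefficients: -, -, +, -, +, -
Number of sign changes: 4
Possible negative real roots: 4, 2, 0

Positive roots: 1; Negative roots: 4 or 2 or 0


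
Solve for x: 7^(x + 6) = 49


Express both sides with the same base.
49 = 7^2
Since the bases match, equate exponents: x + 6 = 2
So x = 2 - (6) = -4

x = -4


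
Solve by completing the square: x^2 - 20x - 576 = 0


Start: x^2 - 20x - 576 = 0
Move constant: x^2 - 20x = 576
Half of -20 is -10, squared is 100
Add 100 to both sides: x^2 - 20x + 100 = 676
(x - 10)^2 = 676
x - 10 = ±26
x = 10 + 26 = 36 or x = 10 - 26 = -16

x = -16, x = 36


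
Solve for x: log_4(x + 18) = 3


Convert to exponential form: x + 18 = 4^3 = 64
x = 64 - 18 = 46
Check: log_4(46 + 18) = log_4(64) = log_4(64) = 3 ✓

x = 46


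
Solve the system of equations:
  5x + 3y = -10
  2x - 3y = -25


Using Cramer's rule:
Determinant D = (5)(-3) - (2)(3) = -15 - 6 = -21
Dx = (-10)(-3) - (-25)(3) = 30 + 75 = 105
Dy = (5)(-25) - (2)(-10) = -125 + 20 = -105
x = Dx/D = 105/-21 = -5
y = Dy/D = -105/-21 = 5

x = -5, y = 5


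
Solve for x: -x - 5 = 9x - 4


Starting with: -x - 5 = 9x - 4
Move all x terms to left: (-1 - 9)x = -4 + 5
Simplify: -10x = 1
Divide both sides by -10: x = -1/10

x = -1/10


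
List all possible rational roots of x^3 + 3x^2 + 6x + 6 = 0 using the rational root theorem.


Rational root theorem: possible roots are ±p/q where:
  p divides the constant term (6): p ∈ {1, 2, 3, 6}
  q divides the leading coefficient (1): q ∈ {1}

All possible rational roots: -6, -3, -2, -1, 1, 2, 3, 6

-6, -3, -2, -1, 1, 2, 3, 6


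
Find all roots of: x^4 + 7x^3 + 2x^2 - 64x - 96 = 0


Let p(x) = x^4 + 7x^3 + 2x^2 - 64x - 96. By the rational root theorem (leading coefficient 1), any rational root is an integer divisor of 96: try ±1, ±2, ... in turn.
Test x = 1: value = -150 ≠ 0.
Test x = -1: value = -36 ≠ 0.
Test x = 2: value = -144 ≠ 0.
Test x = -2: value = 0 ✓, so (x + 2) is a factor.
Synthetic division by (x + 2): bring down 1; 1(-2) + 7 = 5; 5(-2) + 2 = -8; (-8)(-2) - 64 = -48; (-48)(-2) - 96 = 0 → quotient x^3 + 5x^2 - 8x - 48, remainder 0.
Continue with the quotient x^3 + 5x^2 - 8x - 48 (candidates must divide 48; re-test x = -2 first in case it repeats).
Test x = -2: value = -20 ≠ 0.
Test x = 3: value = 0 ✓, so (x - 3) is a factor.
Synthetic division by (x - 3): bring down 1; 1(3) + 5 = 8; 8(3) - 8 = 16; 16(3) - 48 = 0 → quotient x^2 + 8x + 16, remainder 0.
Solve the quadratic x^2 + 8x + 16 = 0: discriminant = 8^2 - 4(1)(16) = 64 - 64 = 0.
Discriminant = 0, so a double root: x = -8/2 = -4.
Collecting all roots found:

x = -4 (multiplicity 2), x = -2, x = 3


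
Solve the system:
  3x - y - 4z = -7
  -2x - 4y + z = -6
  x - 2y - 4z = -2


Using Cramer's rule. Expand each determinant along the first row.
D  = 3*[(-4)*(-4) - 1*(-2)] - (-1)*[(-2)*(-4) - 1*1] + (-4)*[(-2)*(-2) - (-4)*1]
  = 3*(18) - (-1)*(7) + (-4)*(8) = 29
Dx = (-7)*[(-4)*(-4) - 1*(-2)] - (-1)*[(-6)*(-4) - 1*(-2)] + (-4)*[(-6)*(-2) - (-4)*(-2)]
  = (-7)*(18) - (-1)*(26) + (-4)*(4) = -116
Dy = 3*[(-6)*(-4) - 1*(-2)] - (-7)*[(-2)*(-4) - 1*1] + (-4)*[(-2)*(-2) - (-6)*1]
  = 3*(26) - (-7)*(7) + (-4)*(10) = 87
Dz = 3*[(-4)*(-2) - (-6)*(-2)] - (-1)*[(-2)*(-2) - (-6)*1] + (-7)*[(-2)*(-2) - (-4)*1]
  = 3*(-4) - (-1)*(10) + (-7)*(8) = -58
x = Dx/D = -116/29 = -4, y = Dy/D = 87/29 = 3, z = Dz/D = -58/29 = -2
Check eq1: (3)(-4) + (-1)(3) + (-4)(-2) = -7 = -7 ✓
Check eq2: (-2)(-4) + (-4)(3) + (1)(-2) = -6 = -6 ✓
Check eq3: (1)(-4) + (-2)(3) + (-4)(-2) = -2 = -2 ✓

x = -4, y = 3, z = -2


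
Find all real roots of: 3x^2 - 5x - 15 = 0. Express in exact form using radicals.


Using the quadratic formula: x = (-b ± sqrt(b^2 - 4ac)) / (2a)
Here a = 3, b = -5, c = -15
Discriminant = b^2 - 4ac = (-5)^2 - 4(3)(-15) = 25 + 180 = 205
Since discriminant = 205 > 0, there are two real roots.
x = (5 ± sqrt(205)) / 6
Numerically: x ≈ 3.2196 or x ≈ -1.5530

x = (5 + sqrt(205)) / 6 or x = (5 - sqrt(205)) / 6


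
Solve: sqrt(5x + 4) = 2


Square both sides: 5x + 4 = 2^2 = 4
5x = 4 - 4 = 0
x = 0
Check: sqrt(5*0 + 4) = sqrt(4) = 2 ✓

x = 0


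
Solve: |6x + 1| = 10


An absolute value equation |expr| = 10 gives two cases:
Case 1: 6x + 1 = 10
  6x = 9, so x = 3/2
Case 2: 6x + 1 = -10
  6x = -11, so x = -11/6

x = -11/6, x = 3/2


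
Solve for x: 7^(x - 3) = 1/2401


Express both sides with the same base.
1/2401 = 7^(-4)
Since the bases match, equate exponents: x - 3 = -4
So x = -4 - (-3) = -1

x = -1


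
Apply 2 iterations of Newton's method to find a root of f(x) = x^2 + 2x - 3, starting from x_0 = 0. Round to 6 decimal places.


Newton's method: x_(n+1) = x_n - f(x_n)/f'(x_n)
f(x) = x^2 + 2x - 3
f'(x) = 2x + 2

Iteration 1:
  f(0.000000) = -3.000000
  f'(0.000000) = 2.000000
  x_1 = 0.000000 - (-3.000000)/(2.000000) = 1.500000

Iteration 2:
  f(1.500000) = 2.250000
  f'(1.500000) = 5.000000
  x_2 = 1.500000 - (2.250000)/(5.000000) = 1.050000

x_2 = 1.050000


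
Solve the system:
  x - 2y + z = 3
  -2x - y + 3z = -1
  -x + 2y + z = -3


Using Cramer's rule. Expand each determinant along the first row.
D  = 1*[(-1)*1 - 3*2] - (-2)*[(-2)*1 - 3*(-1)] + 1*[(-2)*2 - (-1)*(-1)]
  = 1*(-7) - (-2)*(1) + 1*(-5) = -10
Dx = 3*[(-1)*1 - 3*2] - (-2)*[(-1)*1 - 3*(-3)] + 1*[(-1)*2 - (-1)*(-3)]
  = 3*(-7) - (-2)*(8) + 1*(-5) = -10
Dy = 1*[(-1)*1 - 3*(-3)] - 3*[(-2)*1 - 3*(-1)] + 1*[(-2)*(-3) - (-1)*(-1)]
  = 1*(8) - 3*(1) + 1*(5) = 10
Dz = 1*[(-1)*(-3) - (-1)*2] - (-2)*[(-2)*(-3) - (-1)*(-1)] + 3*[(-2)*2 - (-1)*(-1)]
  = 1*(5) - (-2)*(5) + 3*(-5) = 0
x = Dx/D = -10/-10 = 1, y = Dy/D = 10/-10 = -1, z = Dz/D = 0/-10 = 0
Check eq1: (1)(1) + (-2)(-1) + (1)(0) = 3 = 3 ✓
Check eq2: (-2)(1) + (-1)(-1) + (3)(0) = -1 = -1 ✓
Check eq3: (-1)(1) + (2)(-1) + (1)(0) = -3 = -3 ✓

x = 1, y = -1, z = 0


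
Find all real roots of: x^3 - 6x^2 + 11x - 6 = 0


Let p(x) = x^3 - 6x^2 + 11x - 6. By the rational root theorem (leading coefficient 1), any rational root is an integer divisor of 6: try ±1, ±2, ... in turn.
Test x = 1: value = 0 ✓, so (x - 1) is a factor.
Synthetic division by (x - 1): bring down 1; 1(1) - 6 = -5; (-5)(1) + 11 = 6; 6(1) - 6 = 0 → quotient x^2 - 5x + 6, remainder 0.
Solve the quadratic x^2 - 5x + 6 = 0: discriminant = (-5)^2 - 4(1)(6) = 25 - 24 = 1.
sqrt(1) = 1, so x = (5 ± 1)/2: x = 3 or x = 2.

x = 1, x = 2, x = 3


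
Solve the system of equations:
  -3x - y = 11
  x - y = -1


Using Cramer's rule:
Determinant D = (-3)(-1) - (1)(-1) = 3 + 1 = 4
Dx = (11)(-1) - (-1)(-1) = -11 - 1 = -12
Dy = (-3)(-1) - (1)(11) = 3 - 11 = -8
x = Dx/D = -12/4 = -3
y = Dy/D = -8/4 = -2

x = -3, y = -2


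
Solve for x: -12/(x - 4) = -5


Multiply both sides by (x - 4): -12 = -5(x - 4)
Distribute: -12 = -5x + 20
-5x = -12 - 20 = -32
x = 32/5

x = 32/5


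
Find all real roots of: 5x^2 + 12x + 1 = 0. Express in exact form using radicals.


Using the quadratic formula: x = (-b ± sqrt(b^2 - 4ac)) / (2a)
Here a = 5, b = 12, c = 1
Discriminant = b^2 - 4ac = 12^2 - 4(5)(1) = 144 - 20 = 124
Since discriminant = 124 > 0, there are two real roots.
x = (-12 ± 2*sqrt(31)) / 10
Simplifying: x = (-6 ± sqrt(31)) / 5
Numerically: x ≈ -0.0864 or x ≈ -2.3136

x = (-6 + sqrt(31)) / 5 or x = (-6 - sqrt(31)) / 5


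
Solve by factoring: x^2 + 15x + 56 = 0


We need two numbers that multiply to 56 and add to 15.
Those numbers are 7 and 8 (since 7 * 8 = 56 and 7 + 8 = 15).
So x^2 + 15x + 56 = (x + 7)(x + 8) = 0
Setting each factor to zero: x = -7 or x = -8

x = -8, x = -7


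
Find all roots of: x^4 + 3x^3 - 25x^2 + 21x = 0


The constant term is 0, so x = 0 is a root. Factor out x:
  x^3 + 3x^2 - 25x + 21 = 0
Let p(x) = x^3 + 3x^2 - 25x + 21. By the rational root theorem (leading coefficient 1), any rational root is an integer divisor of 21: try ±1, ±2, ... in turn.
Test x = 1: value = 0 ✓, so (x - 1) is a factor.
Synthetic division by (x - 1): bring down 1; 1(1) + 3 = 4; 4(1) - 25 = -21; (-21)(1) + 21 = 0 → quotient x^2 + 4x - 21, remainder 0.
Solve the quadratic x^2 + 4x - 21 = 0: discriminant = 4^2 - 4(1)(-21) = 16 + 84 = 100.
sqrt(100) = 10, so x = (-4 ± 10)/2: x = 3 or x = -7.
Collecting all roots found:

x = -7, x = 0, x = 1, x = 3


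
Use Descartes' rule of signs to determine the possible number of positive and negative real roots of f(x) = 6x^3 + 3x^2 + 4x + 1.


Descartes' rule of signs:

For positive roots, count sign changes in f(x) = 6x^3 + 3x^2 + 4x + 1:
Signs of coefficients: +, +, +, +
Number of sign changes: 0
Possible positive real roots: 0

For negative roots, examine f(-x) = -6x^3 + 3x^2 - 4x + 1:
Signs of coefficients: -, +, -, +
Number of sign changes: 3
Possible negative real roots: 3, 1

Positive roots: 0; Negative roots: 3 or 1


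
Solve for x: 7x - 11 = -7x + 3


Starting with: 7x - 11 = -7x + 3
Move all x terms to left: (7 + 7)x = 3 + 11
Simplify: 14x = 14
Divide both sides by 14: x = 1

x = 1


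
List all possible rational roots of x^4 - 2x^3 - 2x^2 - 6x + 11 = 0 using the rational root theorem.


Rational root theorem: possible roots are ±p/q where:
  p divides the constant term (11): p ∈ {1, 11}
  q divides the leading coefficient (1): q ∈ {1}

All possible rational roots: -11, -1, 1, 11

-11, -1, 1, 11


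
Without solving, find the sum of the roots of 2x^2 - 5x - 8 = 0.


By Vieta's formulas for ax^2 + bx + c = 0:
  Sum of roots = -b/a
  Product of roots = c/a

Here a = 2, b = -5, c = -8
Sum = -(-5)/2 = 5/2
Product = -8/2 = -4

Sum = 5/2


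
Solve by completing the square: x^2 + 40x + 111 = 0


Start: x^2 + 40x + 111 = 0
Move constant: x^2 + 40x = -111
Half of 40 is 20, squared is 400
Add 400 to both sides: x^2 + 40x + 400 = 289
(x + 20)^2 = 289
x + 20 = ±17
x = -20 + 17 = -3 or x = -20 - 17 = -37

x = -37, x = -3


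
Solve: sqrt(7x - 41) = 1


Square both sides: 7x - 41 = 1^2 = 1
7x = 1 + 41 = 42
x = 6
Check: sqrt(7*6 - 41) = sqrt(1) = 1 ✓

x = 6


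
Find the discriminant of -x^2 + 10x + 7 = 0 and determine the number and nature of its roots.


For ax^2 + bx + c = 0, discriminant D = b^2 - 4ac
Here a = -1, b = 10, c = 7
D = (10)^2 - 4(-1)(7) = 100 + 28 = 128

D = 128 > 0 but not a perfect square
The equation has 2 distinct real irrational roots.

Discriminant = 128, 2 distinct real irrational roots


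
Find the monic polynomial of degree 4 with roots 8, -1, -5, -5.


A monic polynomial with roots 8, -1, -5, -5 is:
p(x) = (x - 8)(x + 1)(x + 5)(x + 5)
After multiplying by (x - 8): x - 8
After multiplying by (x + 1): x^2 - 7x - 8
After multiplying by (x + 5): x^3 - 2x^2 - 43x - 40
After multiplying by (x + 5): x^4 + 3x^3 - 53x^2 - 255x - 200

x^4 + 3x^3 - 53x^2 - 255x - 200


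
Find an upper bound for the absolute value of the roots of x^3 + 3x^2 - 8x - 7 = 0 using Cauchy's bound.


Cauchy's bound: all roots r satisfy |r| <= 1 + max(|a_i/a_n|) for i = 0,...,n-1
where a_n is the leading coefficient.

Coefficients: [1, 3, -8, -7]
Leading coefficient a_n = 1
Ratios |a_i/a_n|: 3, 8, 7
Maximum ratio: 8
Cauchy's bound: |r| <= 1 + 8 = 9

Upper bound = 9


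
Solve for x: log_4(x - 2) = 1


Convert to exponential form: x - 2 = 4^1 = 4
x = 4 + 2 = 6
Check: log_4(6 - 2) = log_4(4) = log_4(4) = 1 ✓

x = 6


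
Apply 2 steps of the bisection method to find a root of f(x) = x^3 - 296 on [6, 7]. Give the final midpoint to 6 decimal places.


f(x) = x^3 - 296
f(6) = -80 < 0
f(7) = 47 > 0

Step 1: midpoint = (6.000000 + 7.000000)/2 = 6.500000
  f(6.500000) = -21.375000
  f(mid) < 0, so root is in [6.500000, 7.000000]

Step 2: midpoint = (6.500000 + 7.000000)/2 = 6.750000
  f(6.750000) = 11.546875
  f(mid) > 0, so root is in [6.500000, 6.750000]

midpoint = 6.750000


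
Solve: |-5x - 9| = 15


An absolute value equation |expr| = 15 gives two cases:
Case 1: -5x - 9 = 15
  -5x = 24, so x = -24/5
Case 2: -5x - 9 = -15
  -5x = -6, so x = 6/5

x = -24/5, x = 6/5


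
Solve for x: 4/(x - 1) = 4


Multiply both sides by (x - 1): 4 = 4(x - 1)
Distribute: 4 = 4x - 4
4x = 4 + 4 = 8
x = 2

x = 2


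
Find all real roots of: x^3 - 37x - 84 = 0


Let p(x) = x^3 - 37x - 84. By the rational root theorem (leading coefficient 1), any rational root is an integer divisor of 84: try ±1, ±2, ... in turn.
Test x = 1: value = -120 ≠ 0.
Test x = -1: value = -48 ≠ 0.
Test x = 2: value = -150 ≠ 0.
Test x = -2: value = -18 ≠ 0.
Test x = 3: value = -168 ≠ 0.
Test x = -3: value = 0 ✓, so (x + 3) is a factor.
Synthetic division by (x + 3): bring down 1; 1(-3) + 0 = -3; (-3)(-3) - 37 = -28; (-28)(-3) - 84 = 0 → quotient x^2 - 3x - 28, remainder 0.
Solve the quadratic x^2 - 3x - 28 = 0: discriminant = (-3)^2 - 4(1)(-28) = 9 + 112 = 121.
sqrt(121) = 11, so x = (3 ± 11)/2: x = 7 or x = -4.

x = -4, x = -3, x = 7


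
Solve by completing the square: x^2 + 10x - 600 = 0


Start: x^2 + 10x - 600 = 0
Move constant: x^2 + 10x = 600
Half of 10 is 5, squared is 25
Add 25 to both sides: x^2 + 10x + 25 = 625
(x + 5)^2 = 625
x + 5 = ±25
x = -5 + 25 = 20 or x = -5 - 25 = -30

x = -30, x = 20


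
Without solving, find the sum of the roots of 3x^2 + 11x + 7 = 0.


By Vieta's formulas for ax^2 + bx + c = 0:
  Sum of roots = -b/a
  Product of roots = c/a

Here a = 3, b = 11, c = 7
Sum = -(11)/3 = -11/3
Product = 7/3 = 7/3

Sum = -11/3


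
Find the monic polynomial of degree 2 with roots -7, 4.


A monic polynomial with roots -7, 4 is:
p(x) = (x + 7)(x - 4)
After multiplying by (x + 7): x + 7
After multiplying by (x - 4): x^2 + 3x - 28

x^2 + 3x - 28


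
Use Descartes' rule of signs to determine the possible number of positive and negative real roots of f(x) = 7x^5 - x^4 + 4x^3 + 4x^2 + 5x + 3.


Descartes' rule of signs:

For positive roots, count sign changes in f(x) = 7x^5 - x^4 + 4x^3 + 4x^2 + 5x + 3:
Signs of coefficients: +, -, +, +, +, +
Number of sign changes: 2
Possible positive real roots: 2, 0

For negative roots, examine f(-x) = -7x^5 - x^4 - 4x^3 + 4x^2 - 5x + 3:
Signs of coefficients: -, -, -, +, -, +
Number of sign changes: 3
Possible negative real roots: 3, 1

Positive roots: 2 or 0; Negative roots: 3 or 1


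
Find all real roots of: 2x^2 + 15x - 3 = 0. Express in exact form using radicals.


Using the quadratic formula: x = (-b ± sqrt(b^2 - 4ac)) / (2a)
Here a = 2, b = 15, c = -3
Discriminant = b^2 - 4ac = 15^2 - 4(2)(-3) = 225 + 24 = 249
Since discriminant = 249 > 0, there are two real roots.
x = (-15 ± sqrt(249)) / 4
Numerically: x ≈ 0.1949 or x ≈ -7.6949

x = (-15 + sqrt(249)) / 4 or x = (-15 - sqrt(249)) / 4


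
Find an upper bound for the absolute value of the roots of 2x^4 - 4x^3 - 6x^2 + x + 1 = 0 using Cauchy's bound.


Cauchy's bound: all roots r satisfy |r| <= 1 + max(|a_i/a_n|) for i = 0,...,n-1
where a_n is the leading coefficient.

Coefficients: [2, -4, -6, 1, 1]
Leading coefficient a_n = 2
Ratios |a_i/a_n|: 2, 3, 1/2, 1/2
Maximum ratio: 3
Cauchy's bound: |r| <= 1 + 3 = 4

Upper bound = 4


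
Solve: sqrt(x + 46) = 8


Square both sides: x + 46 = 8^2 = 64
x = 64 - 46 = 18
x = 18
Check: sqrt(1*18 + 46) = sqrt(64) = 8 ✓

x = 18


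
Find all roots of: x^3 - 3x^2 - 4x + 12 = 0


Let p(x) = x^3 - 3x^2 - 4x + 12. By the rational root theorem (leading coefficient 1), any rational root is an integer divisor of 12: try ±1, ±2, ... in turn.
Test x = 1: value = 6 ≠ 0.
Test x = -1: value = 12 ≠ 0.
Test x = 2: value = 0 ✓, so (x - 2) is a factor.
Synthetic division by (x - 2): bring down 1; 1(2) - 3 = -1; (-1)(2) - 4 = -6; (-6)(2) + 12 = 0 → quotient x^2 - x - 6, remainder 0.
Solve the quadratic x^2 - x - 6 = 0: discriminant = (-1)^2 - 4(1)(-6) = 1 + 24 = 25.
sqrt(25) = 5, so x = (1 ± 5)/2: x = 3 or x = -2.
Collecting all roots found:

x = -2, x = 2, x = 3


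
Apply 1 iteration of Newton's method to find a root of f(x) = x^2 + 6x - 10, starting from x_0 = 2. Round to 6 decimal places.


Newton's method: x_(n+1) = x_n - f(x_n)/f'(x_n)
f(x) = x^2 + 6x - 10
f'(x) = 2x + 6

Iteration 1:
  f(2.000000) = 6.000000
  f'(2.000000) = 10.000000
  x_1 = 2.000000 - (6.000000)/(10.000000) = 1.400000

x_1 = 1.400000


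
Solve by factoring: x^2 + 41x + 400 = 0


We need two numbers that multiply to 400 and add to 41.
Those numbers are 25 and 16 (since 25 * 16 = 400 and 25 + 16 = 41).
So x^2 + 41x + 400 = (x + 25)(x + 16) = 0
Setting each factor to zero: x = -25 or x = -16

x = -25, x = -16


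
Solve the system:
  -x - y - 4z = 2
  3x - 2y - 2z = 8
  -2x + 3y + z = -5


Using Cramer's rule. Expand each determinant along the first row.
D  = (-1)*[(-2)*1 - (-2)*3] - (-1)*[3*1 - (-2)*(-2)] + (-4)*[3*3 - (-2)*(-2)]
  = (-1)*(4) - (-1)*(-1) + (-4)*(5) = -25
Dx = 2*[(-2)*1 - (-2)*3] - (-1)*[8*1 - (-2)*(-5)] + (-4)*[8*3 - (-2)*(-5)]
  = 2*(4) - (-1)*(-2) + (-4)*(14) = -50
Dy = (-1)*[8*1 - (-2)*(-5)] - 2*[3*1 - (-2)*(-2)] + (-4)*[3*(-5) - 8*(-2)]
  = (-1)*(-2) - 2*(-1) + (-4)*(1) = 0
Dz = (-1)*[(-2)*(-5) - 8*3] - (-1)*[3*(-5) - 8*(-2)] + 2*[3*3 - (-2)*(-2)]
  = (-1)*(-14) - (-1)*(1) + 2*(5) = 25
x = Dx/D = -50/-25 = 2, y = Dy/D = 0/-25 = 0, z = Dz/D = 25/-25 = -1
Check eq1: (-1)(2) + (-1)(0) + (-4)(-1) = 2 = 2 ✓
Check eq2: (3)(2) + (-2)(0) + (-2)(-1) = 8 = 8 ✓
Check eq3: (-2)(2) + (3)(0) + (1)(-1) = -5 = -5 ✓

x = 2, y = 0, z = -1


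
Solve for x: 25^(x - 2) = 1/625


Express both sides with the same base.
1/625 = 25^(-2)
Since the bases match, equate exponents: x - 2 = -2
So x = -2 - (-2) = 0

x = 0


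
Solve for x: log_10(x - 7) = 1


Convert to exponential form: x - 7 = 10^1 = 10
x = 10 + 7 = 17
Check: log_10(17 - 7) = log_10(10) = log_10(10) = 1 ✓

x = 17


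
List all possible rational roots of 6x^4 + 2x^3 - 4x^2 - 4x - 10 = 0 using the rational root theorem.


Rational root theorem: possible roots are ±p/q where:
  p divides the constant term (-10): p ∈ {1, 2, 5, 10}
  q divides the leading coefficient (6): q ∈ {1, 2, 3, 6}

All possible rational roots: -10, -5, -10/3, -5/2, -2, -5/3, -1, -5/6, -2/3, -1/2, -1/3, -1/6, 1/6, 1/3, 1/2, 2/3, 5/6, 1, 5/3, 2, 5/2, 10/3, 5, 10

-10, -5, -10/3, -5/2, -2, -5/3, -1, -5/6, -2/3, -1/2, -1/3, -1/6, 1/6, 1/3, 1/2, 2/3, 5/6, 1, 5/3, 2, 5/2, 10/3, 5, 10


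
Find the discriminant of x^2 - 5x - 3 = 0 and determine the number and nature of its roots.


For ax^2 + bx + c = 0, discriminant D = b^2 - 4ac
Here a = 1, b = -5, c = -3
D = (-5)^2 - 4(1)(-3) = 25 + 12 = 37

D = 37 > 0 but not a perfect square
The equation has 2 distinct real irrational roots.

Discriminant = 37, 2 distinct real irrational roots


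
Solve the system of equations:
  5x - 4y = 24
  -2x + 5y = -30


Using Cramer's rule:
Determinant D = (5)(5) - (-2)(-4) = 25 - 8 = 17
Dx = (24)(5) - (-30)(-4) = 120 - 120 = 0
Dy = (5)(-30) - (-2)(24) = -150 + 48 = -102
x = Dx/D = 0/17 = 0
y = Dy/D = -102/17 = -6

x = 0, y = -6


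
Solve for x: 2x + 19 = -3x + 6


Starting with: 2x + 19 = -3x + 6
Move all x terms to left: (2 + 3)x = 6 - 19
Simplify: 5x = -13
Divide both sides by 5: x = -13/5

x = -13/5


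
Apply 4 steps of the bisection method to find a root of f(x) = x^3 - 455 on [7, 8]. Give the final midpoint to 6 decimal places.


f(x) = x^3 - 455
f(7) = -112 < 0
f(8) = 57 > 0

Step 1: midpoint = (7.000000 + 8.000000)/2 = 7.500000
  f(7.500000) = -33.125000
  f(mid) < 0, so root is in [7.500000, 8.000000]

Step 2: midpoint = (7.500000 + 8.000000)/2 = 7.750000
  f(7.750000) = 10.484375
  f(mid) > 0, so root is in [7.500000, 7.750000]

Step 3: midpoint = (7.500000 + 7.750000)/2 = 7.625000
  f(7.625000) = -11.677734
  f(mid) < 0, so root is in [7.625000, 7.750000]

Step 4: midpoint = (7.625000 + 7.750000)/2 = 7.687500
  f(7.687500) = -0.686768
  f(mid) < 0, so root is in [7.687500, 7.750000]

midpoint = 7.687500


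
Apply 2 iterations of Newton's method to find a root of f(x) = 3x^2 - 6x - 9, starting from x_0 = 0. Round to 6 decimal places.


Newton's method: x_(n+1) = x_n - f(x_n)/f'(x_n)
f(x) = 3x^2 - 6x - 9
f'(x) = 6x - 6

Iteration 1:
  f(0.000000) = -9.000000
  f'(0.000000) = -6.000000
  x_1 = 0.000000 - (-9.000000)/(-6.000000) = -1.500000

Iteration 2:
  f(-1.500000) = 6.750000
  f'(-1.500000) = -15.000000
  x_2 = -1.500000 - (6.750000)/(-15.000000) = -1.050000

x_2 = -1.050000


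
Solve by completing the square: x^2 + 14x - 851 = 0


Start: x^2 + 14x - 851 = 0
Move constant: x^2 + 14x = 851
Half of 14 is 7, squared is 49
Add 49 to both sides: x^2 + 14x + 49 = 900
(x + 7)^2 = 900
x + 7 = ±30
x = -7 + 30 = 23 or x = -7 - 30 = -37

x = -37, x = 23


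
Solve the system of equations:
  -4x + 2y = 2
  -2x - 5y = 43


Using Cramer's rule:
Determinant D = (-4)(-5) - (-2)(2) = 20 + 4 = 24
Dx = (2)(-5) - (43)(2) = -10 - 86 = -96
Dy = (-4)(43) - (-2)(2) = -172 + 4 = -168
x = Dx/D = -96/24 = -4
y = Dy/D = -168/24 = -7

x = -4, y = -7


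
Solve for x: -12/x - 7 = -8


Subtract -7 from both sides: -12/x = -1
Multiply both sides by x: -12 = -1 * x
Divide by -1: x = 12

x = 12


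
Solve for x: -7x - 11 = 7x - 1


Starting with: -7x - 11 = 7x - 1
Move all x terms to left: (-7 - 7)x = -1 + 11
Simplify: -14x = 10
Divide both sides by -14: x = -5/7

x = -5/7


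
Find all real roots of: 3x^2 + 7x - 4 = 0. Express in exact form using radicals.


Using the quadratic formula: x = (-b ± sqrt(b^2 - 4ac)) / (2a)
Here a = 3, b = 7, c = -4
Discriminant = b^2 - 4ac = 7^2 - 4(3)(-4) = 49 + 48 = 97
Since discriminant = 97 > 0, there are two real roots.
x = (-7 ± sqrt(97)) / 6
Numerically: x ≈ 0.4748 or x ≈ -2.8081

x = (-7 + sqrt(97)) / 6 or x = (-7 - sqrt(97)) / 6


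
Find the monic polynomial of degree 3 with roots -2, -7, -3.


A monic polynomial with roots -2, -7, -3 is:
p(x) = (x + 2)(x + 7)(x + 3)
After multiplying by (x + 2): x + 2
After multiplying by (x + 7): x^2 + 9x + 14
After multiplying by (x + 3): x^3 + 12x^2 + 41x + 42

x^3 + 12x^2 + 41x + 42


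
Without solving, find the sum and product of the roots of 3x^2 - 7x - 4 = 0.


By Vieta's formulas for ax^2 + bx + c = 0:
  Sum of roots = -b/a
  Product of roots = c/a

Here a = 3, b = -7, c = -4
Sum = -(-7)/3 = 7/3
Product = -4/3 = -4/3

Sum = 7/3, Product = -4/3


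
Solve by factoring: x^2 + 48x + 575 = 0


We need two numbers that multiply to 575 and add to 48.
Those numbers are 23 and 25 (since 23 * 25 = 575 and 23 + 25 = 48).
So x^2 + 48x + 575 = (x + 23)(x + 25) = 0
Setting each factor to zero: x = -23 or x = -25

x = -25, x = -23


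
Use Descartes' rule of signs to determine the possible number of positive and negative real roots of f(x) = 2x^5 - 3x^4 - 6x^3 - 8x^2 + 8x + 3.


Descartes' rule of signs:

For positive roots, count sign changes in f(x) = 2x^5 - 3x^4 - 6x^3 - 8x^2 + 8x + 3:
Signs of coefficients: +, -, -, -, +, +
Number of sign changes: 2
Possible positive real roots: 2, 0

For negative roots, examine f(-x) = -2x^5 - 3x^4 + 6x^3 - 8x^2 - 8x + 3:
Signs of coefficients: -, -, +, -, -, +
Number of sign changes: 3
Possible negative real roots: 3, 1

Positive roots: 2 or 0; Negative roots: 3 or 1


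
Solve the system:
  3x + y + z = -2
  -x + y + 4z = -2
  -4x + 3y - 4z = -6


Using Cramer's rule. Expand each determinant along the first row.
D  = 3*[1*(-4) - 4*3] - 1*[(-1)*(-4) - 4*(-4)] + 1*[(-1)*3 - 1*(-4)]
  = 3*(-16) - 1*(20) + 1*(1) = -67
Dx = (-2)*[1*(-4) - 4*3] - 1*[(-2)*(-4) - 4*(-6)] + 1*[(-2)*3 - 1*(-6)]
  = (-2)*(-16) - 1*(32) + 1*(0) = 0
Dy = 3*[(-2)*(-4) - 4*(-6)] - (-2)*[(-1)*(-4) - 4*(-4)] + 1*[(-1)*(-6) - (-2)*(-4)]
  = 3*(32) - (-2)*(20) + 1*(-2) = 134
Dz = 3*[1*(-6) - (-2)*3] - 1*[(-1)*(-6) - (-2)*(-4)] + (-2)*[(-1)*3 - 1*(-4)]
  = 3*(0) - 1*(-2) + (-2)*(1) = 0
x = Dx/D = 0/-67 = 0, y = Dy/D = 134/-67 = -2, z = Dz/D = 0/-67 = 0
Check eq1: (3)(0) + (1)(-2) + (1)(0) = -2 = -2 ✓
Check eq2: (-1)(0) + (1)(-2) + (4)(0) = -2 = -2 ✓
Check eq3: (-4)(0) + (3)(-2) + (-4)(0) = -6 = -6 ✓

x = 0, y = -2, z = 0


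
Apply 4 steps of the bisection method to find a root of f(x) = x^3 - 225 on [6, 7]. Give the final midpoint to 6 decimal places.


f(x) = x^3 - 225
f(6) = -9 < 0
f(7) = 118 > 0

Step 1: midpoint = (6.000000 + 7.000000)/2 = 6.500000
  f(6.500000) = 49.625000
  f(mid) > 0, so root is in [6.000000, 6.500000]

Step 2: midpoint = (6.000000 + 6.500000)/2 = 6.250000
  f(6.250000) = 19.140625
  f(mid) > 0, so root is in [6.000000, 6.250000]

Step 3: midpoint = (6.000000 + 6.250000)/2 = 6.125000
  f(6.125000) = 4.783203
  f(mid) > 0, so root is in [6.000000, 6.125000]

Step 4: midpoint = (6.000000 + 6.125000)/2 = 6.062500
  f(6.062500) = -2.179443
  f(mid) < 0, so root is in [6.062500, 6.125000]

midpoint = 6.062500


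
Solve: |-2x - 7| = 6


An absolute value equation |expr| = 6 gives two cases:
Case 1: -2x - 7 = 6
  -2x = 13, so x = -13/2
Case 2: -2x - 7 = -6
  -2x = 1, so x = -1/2

x = -13/2, x = -1/2


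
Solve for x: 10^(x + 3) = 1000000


Express both sides with the same base.
1000000 = 10^6
Since the bases match, equate exponents: x + 3 = 6
So x = 6 - (3) = 3

x = 3


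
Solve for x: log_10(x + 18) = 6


Convert to exponential form: x + 18 = 10^6 = 1000000
x = 1000000 - 18 = 999982
Check: log_10(999982 + 18) = log_10(1000000) = log_10(1000000) = 6 ✓

x = 999982


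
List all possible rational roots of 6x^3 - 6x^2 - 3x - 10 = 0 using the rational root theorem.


Rational root theorem: possible roots are ±p/q where:
  p divides the constant term (-10): p ∈ {1, 2, 5, 10}
  q divides the leading coefficient (6): q ∈ {1, 2, 3, 6}

All possible rational roots: -10, -5, -10/3, -5/2, -2, -5/3, -1, -5/6, -2/3, -1/2, -1/3, -1/6, 1/6, 1/3, 1/2, 2/3, 5/6, 1, 5/3, 2, 5/2, 10/3, 5, 10

-10, -5, -10/3, -5/2, -2, -5/3, -1, -5/6, -2/3, -1/2, -1/3, -1/6, 1/6, 1/3, 1/2, 2/3, 5/6, 1, 5/3, 2, 5/2, 10/3, 5, 10


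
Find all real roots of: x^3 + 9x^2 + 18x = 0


The constant term is 0, so x = 0 is a root. Factor out x:
  x(x^2 + 9x + 18) = 0
Solve the quadratic x^2 + 9x + 18 = 0: discriminant = 9^2 - 4(1)(18) = 81 - 72 = 9.
sqrt(9) = 3, so x = (-9 ± 3)/2: x = -3 or x = -6.

x = -6, x = -3, x = 0


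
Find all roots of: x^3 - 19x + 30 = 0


Let p(x) = x^3 - 19x + 30. By the rational root theorem (leading coefficient 1), any rational root is an integer divisor of 30: try ±1, ±2, ... in turn.
Test x = 1: value = 12 ≠ 0.
Test x = -1: value = 48 ≠ 0.
Test x = 2: value = 0 ✓, so (x - 2) is a factor.
Synthetic division by (x - 2): bring down 1; 1(2) + 0 = 2; 2(2) - 19 = -15; (-15)(2) + 30 = 0 → quotient x^2 + 2x - 15, remainder 0.
Solve the quadratic x^2 + 2x - 15 = 0: discriminant = 2^2 - 4(1)(-15) = 4 + 60 = 64.
sqrt(64) = 8, so x = (-2 ± 8)/2: x = 3 or x = -5.
Collecting all roots found:

x = -5, x = 2, x = 3


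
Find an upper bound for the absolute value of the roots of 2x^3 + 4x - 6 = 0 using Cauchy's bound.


Cauchy's bound: all roots r satisfy |r| <= 1 + max(|a_i/a_n|) for i = 0,...,n-1
where a_n is the leading coefficient.

Coefficients: [2, 0, 4, -6]
Leading coefficient a_n = 2
Ratios |a_i/a_n|: 0, 2, 3
Maximum ratio: 3
Cauchy's bound: |r| <= 1 + 3 = 4

Upper bound = 4


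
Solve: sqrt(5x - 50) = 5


Square both sides: 5x - 50 = 5^2 = 25
5x = 25 + 50 = 75
x = 15
Check: sqrt(5*15 - 50) = sqrt(25) = 5 ✓

x = 15


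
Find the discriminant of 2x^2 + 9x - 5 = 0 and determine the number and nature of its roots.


For ax^2 + bx + c = 0, discriminant D = b^2 - 4ac
Here a = 2, b = 9, c = -5
D = (9)^2 - 4(2)(-5) = 81 + 40 = 121

D = 121 > 0 and is a perfect square (sqrt = 11)
The equation has 2 distinct real rational roots.

Discriminant = 121, 2 distinct real rational roots


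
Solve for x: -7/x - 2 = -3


Subtract -2 from both sides: -7/x = -1
Multiply both sides by x: -7 = -1 * x
Divide by -1: x = 7

x = 7


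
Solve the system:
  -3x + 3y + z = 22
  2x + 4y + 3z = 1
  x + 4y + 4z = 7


Using Cramer's rule. Expand each determinant along the first row.
D  = (-3)*[4*4 - 3*4] - 3*[2*4 - 3*1] + 1*[2*4 - 4*1]
  = (-3)*(4) - 3*(5) + 1*(4) = -23
Dx = 22*[4*4 - 3*4] - 3*[1*4 - 3*7] + 1*[1*4 - 4*7]
  = 22*(4) - 3*(-17) + 1*(-24) = 115
Dy = (-3)*[1*4 - 3*7] - 22*[2*4 - 3*1] + 1*[2*7 - 1*1]
  = (-3)*(-17) - 22*(5) + 1*(13) = -46
Dz = (-3)*[4*7 - 1*4] - 3*[2*7 - 1*1] + 22*[2*4 - 4*1]
  = (-3)*(24) - 3*(13) + 22*(4) = -23
x = Dx/D = 115/-23 = -5, y = Dy/D = -46/-23 = 2, z = Dz/D = -23/-23 = 1
Check eq1: (-3)(-5) + (3)(2) + (1)(1) = 22 = 22 ✓
Check eq2: (2)(-5) + (4)(2) + (3)(1) = 1 = 1 ✓
Check eq3: (1)(-5) + (4)(2) + (4)(1) = 7 = 7 ✓

x = -5, y = 2, z = 1


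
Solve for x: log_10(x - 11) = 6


Convert to exponential form: x - 11 = 10^6 = 1000000
x = 1000000 + 11 = 1000011
Check: log_10(1000011 - 11) = log_10(1000000) = log_10(1000000) = 6 ✓

x = 1000011


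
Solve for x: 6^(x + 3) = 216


Express both sides with the same base.
216 = 6^3
Since the bases match, equate exponents: x + 3 = 3
So x = 3 - (3) = 0

x = 0


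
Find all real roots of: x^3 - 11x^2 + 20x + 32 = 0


Let p(x) = x^3 - 11x^2 + 20x + 32. By the rational root theorem (leading coefficient 1), any rational root is an integer divisor of 32: try ±1, ±2, ... in turn.
Test x = 1: value = 42 ≠ 0.
Test x = -1: value = 0 ✓, so (x + 1) is a factor.
Synthetic division by (x + 1): bring down 1; 1(-1) - 11 = -12; (-12)(-1) + 20 = 32; 32(-1) + 32 = 0 → quotient x^2 - 12x + 32, remainder 0.
Solve the quadratic x^2 - 12x + 32 = 0: discriminant = (-12)^2 - 4(1)(32) = 144 - 128 = 16.
sqrt(16) = 4, so x = (12 ± 4)/2: x = 8 or x = 4.

x = -1, x = 4, x = 8


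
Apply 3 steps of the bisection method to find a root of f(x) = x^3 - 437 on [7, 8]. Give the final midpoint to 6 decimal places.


f(x) = x^3 - 437
f(7) = -94 < 0
f(8) = 75 > 0

Step 1: midpoint = (7.000000 + 8.000000)/2 = 7.500000
  f(7.500000) = -15.125000
  f(mid) < 0, so root is in [7.500000, 8.000000]

Step 2: midpoint = (7.500000 + 8.000000)/2 = 7.750000
  f(7.750000) = 28.484375
  f(mid) > 0, so root is in [7.500000, 7.750000]

Step 3: midpoint = (7.500000 + 7.750000)/2 = 7.625000
  f(7.625000) = 6.322266
  f(mid) > 0, so root is in [7.500000, 7.625000]

midpoint = 7.625000


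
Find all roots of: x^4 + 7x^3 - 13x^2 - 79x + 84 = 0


Let p(x) = x^4 + 7x^3 - 13x^2 - 79x + 84. By the rational root theorem (leading coefficient 1), any rational root is an integer divisor of 84: try ±1, ±2, ... in turn.
Test x = 1: value = 0 ✓, so (x - 1) is a factor.
Synthetic division by (x - 1): bring down 1; 1(1) + 7 = 8; 8(1) - 13 = -5; (-5)(1) - 79 = -84; (-84)(1) + 84 = 0 → quotient x^3 + 8x^2 - 5x - 84, remainder 0.
Continue with the quotient x^3 + 8x^2 - 5x - 84 (candidates must divide 84; re-test x = 1 first in case it repeats).
Test x = 1: value = -80 ≠ 0.
Test x = -1: value = -72 ≠ 0.
Test x = 2: value = -54 ≠ 0.
Test x = -2: value = -50 ≠ 0.
Test x = 3: value = 0 ✓, so (x - 3) is a factor.
Synthetic division by (x - 3): bring down 1; 1(3) + 8 = 11; 11(3) - 5 = 28; 28(3) - 84 = 0 → quotient x^2 + 11x + 28, remainder 0.
Solve the quadratic x^2 + 11x + 28 = 0: discriminant = 11^2 - 4(1)(28) = 121 - 112 = 9.
sqrt(9) = 3, so x = (-11 ± 3)/2: x = -4 or x = -7.
Collecting all roots found:

x = -7, x = -4, x = 1, x = 3


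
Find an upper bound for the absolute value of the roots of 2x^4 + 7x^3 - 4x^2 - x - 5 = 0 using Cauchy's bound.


Cauchy's bound: all roots r satisfy |r| <= 1 + max(|a_i/a_n|) for i = 0,...,n-1
where a_n is the leading coefficient.

Coefficients: [2, 7, -4, -1, -5]
Leading coefficient a_n = 2
Ratios |a_i/a_n|: 7/2, 2, 1/2, 5/2
Maximum ratio: 7/2
Cauchy's bound: |r| <= 1 + 7/2 = 9/2

Upper bound = 9/2


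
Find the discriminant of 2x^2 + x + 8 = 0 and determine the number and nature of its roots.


For ax^2 + bx + c = 0, discriminant D = b^2 - 4ac
Here a = 2, b = 1, c = 8
D = (1)^2 - 4(2)(8) = 1 - 64 = -63

D = -63 < 0
The equation has no real roots (2 complex conjugate roots).

Discriminant = -63, no real roots (2 complex conjugate roots)


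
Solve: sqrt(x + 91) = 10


Square both sides: x + 91 = 10^2 = 100
x = 100 - 91 = 9
x = 9
Check: sqrt(1*9 + 91) = sqrt(100) = 10 ✓

x = 9


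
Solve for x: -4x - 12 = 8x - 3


Starting with: -4x - 12 = 8x - 3
Move all x terms to left: (-4 - 8)x = -3 + 12
Simplify: -12x = 9
Divide both sides by -12: x = -3/4

x = -3/4


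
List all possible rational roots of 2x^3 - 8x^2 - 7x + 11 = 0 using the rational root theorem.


Rational root theorem: possible roots are ±p/q where:
  p divides the constant term (11): p ∈ {1, 11}
  q divides the leading coefficient (2): q ∈ {1, 2}

All possible rational roots: -11, -11/2, -1, -1/2, 1/2, 1, 11/2, 11

-11, -11/2, -1, -1/2, 1/2, 1, 11/2, 11


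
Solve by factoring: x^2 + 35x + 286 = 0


We need two numbers that multiply to 286 and add to 35.
Those numbers are 22 and 13 (since 22 * 13 = 286 and 22 + 13 = 35).
So x^2 + 35x + 286 = (x + 22)(x + 13) = 0
Setting each factor to zero: x = -22 or x = -13

x = -22, x = -13


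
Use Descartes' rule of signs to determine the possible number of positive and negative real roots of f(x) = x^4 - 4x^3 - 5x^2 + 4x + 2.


Descartes' rule of signs:

For positive roots, count sign changes in f(x) = x^4 - 4x^3 - 5x^2 + 4x + 2:
Signs of coefficients: +, -, -, +, +
Number of sign changes: 2
Possible positive real roots: 2, 0

For negative roots, examine f(-x) = x^4 + 4x^3 - 5x^2 - 4x + 2:
Signs of coefficients: +, +, -, -, +
Number of sign changes: 2
Possible negative real roots: 2, 0

Positive roots: 2 or 0; Negative roots: 2 or 0


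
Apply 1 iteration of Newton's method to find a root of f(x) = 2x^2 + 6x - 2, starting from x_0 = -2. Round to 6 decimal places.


Newton's method: x_(n+1) = x_n - f(x_n)/f'(x_n)
f(x) = 2x^2 + 6x - 2
f'(x) = 4x + 6

Iteration 1:
  f(-2.000000) = -6.000000
  f'(-2.000000) = -2.000000
  x_1 = -2.000000 - (-6.000000)/(-2.000000) = -5.000000

x_1 = -5.000000


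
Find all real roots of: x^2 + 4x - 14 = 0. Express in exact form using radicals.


Using the quadratic formula: x = (-b ± sqrt(b^2 - 4ac)) / (2a)
Here a = 1, b = 4, c = -14
Discriminant = b^2 - 4ac = 4^2 - 4(1)(-14) = 16 + 56 = 72
Since discriminant = 72 > 0, there are two real roots.
x = (-4 ± 6*sqrt(2)) / 2
Simplifying: x = -2 ± 3*sqrt(2)
Numerically: x ≈ 2.2426 or x ≈ -6.2426

x = -2 + 3*sqrt(2) or x = -2 - 3*sqrt(2)


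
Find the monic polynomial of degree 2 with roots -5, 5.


A monic polynomial with roots -5, 5 is:
p(x) = (x + 5)(x - 5)
After multiplying by (x + 5): x + 5
After multiplying by (x - 5): x^2 - 25

x^2 - 25


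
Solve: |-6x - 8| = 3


An absolute value equation |expr| = 3 gives two cases:
Case 1: -6x - 8 = 3
  -6x = 11, so x = -11/6
Case 2: -6x - 8 = -3
  -6x = 5, so x = -5/6

x = -11/6, x = -5/6


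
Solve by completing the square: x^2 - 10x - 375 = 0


Start: x^2 - 10x - 375 = 0
Move constant: x^2 - 10x = 375
Half of -10 is -5, squared is 25
Add 25 to both sides: x^2 - 10x + 25 = 400
(x - 5)^2 = 400
x - 5 = ±20
x = 5 + 20 = 25 or x = 5 - 20 = -15

x = -15, x = 25


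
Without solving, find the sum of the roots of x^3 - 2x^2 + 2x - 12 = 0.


By Vieta's formulas for x^3 + bx^2 + cx + d = 0:
  r1 + r2 + r3 = -b/a = 2
  r1*r2 + r1*r3 + r2*r3 = c/a = 2
  r1*r2*r3 = -d/a = 12


Sum = 2


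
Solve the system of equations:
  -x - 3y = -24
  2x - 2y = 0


Using Cramer's rule:
Determinant D = (-1)(-2) - (2)(-3) = 2 + 6 = 8
Dx = (-24)(-2) - (0)(-3) = 48 - 0 = 48
Dy = (-1)(0) - (2)(-24) = 0 + 48 = 48
x = Dx/D = 48/8 = 6
y = Dy/D = 48/8 = 6

x = 6, y = 6


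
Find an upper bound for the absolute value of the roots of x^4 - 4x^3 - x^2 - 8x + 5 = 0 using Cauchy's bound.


Cauchy's bound: all roots r satisfy |r| <= 1 + max(|a_i/a_n|) for i = 0,...,n-1
where a_n is the leading coefficient.

Coefficients: [1, -4, -1, -8, 5]
Leading coefficient a_n = 1
Ratios |a_i/a_n|: 4, 1, 8, 5
Maximum ratio: 8
Cauchy's bound: |r| <= 1 + 8 = 9

Upper bound = 9


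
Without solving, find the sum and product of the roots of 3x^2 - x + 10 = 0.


By Vieta's formulas for ax^2 + bx + c = 0:
  Sum of roots = -b/a
  Product of roots = c/a

Here a = 3, b = -1, c = 10
Sum = -(-1)/3 = 1/3
Product = 10/3 = 10/3

Sum = 1/3, Product = 10/3


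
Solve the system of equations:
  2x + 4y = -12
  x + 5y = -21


Using Cramer's rule:
Determinant D = (2)(5) - (1)(4) = 10 - 4 = 6
Dx = (-12)(5) - (-21)(4) = -60 + 84 = 24
Dy = (2)(-21) - (1)(-12) = -42 + 12 = -30
x = Dx/D = 24/6 = 4
y = Dy/D = -30/6 = -5

x = 4, y = -5


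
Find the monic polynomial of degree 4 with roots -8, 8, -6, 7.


A monic polynomial with roots -8, 8, -6, 7 is:
p(x) = (x + 8)(x - 8)(x + 6)(x - 7)
After multiplying by (x + 8): x + 8
After multiplying by (x - 8): x^2 - 64
After multiplying by (x + 6): x^3 + 6x^2 - 64x - 384
After multiplying by (x - 7): x^4 - x^3 - 106x^2 + 64x + 2688

x^4 - x^3 - 106x^2 + 64x + 2688
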